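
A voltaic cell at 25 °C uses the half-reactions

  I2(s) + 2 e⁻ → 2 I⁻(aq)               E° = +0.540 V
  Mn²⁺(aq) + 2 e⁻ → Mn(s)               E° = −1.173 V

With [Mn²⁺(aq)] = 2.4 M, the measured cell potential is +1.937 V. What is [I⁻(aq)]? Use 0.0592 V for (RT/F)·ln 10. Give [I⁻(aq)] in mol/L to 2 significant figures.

0.00011 M

I₂/I⁻ is the cathode (higher E°); E°cell = +0.540 − (−1.173) = +1.713 V with n = 2.
Rearranging E = E° − (0.0592/n)·log Q gives log Q = 2(+1.713 − (+1.937))/0.0592 = −7.568.
Balancing electrons gives I2(s) + Mn(s) → 2 I⁻(aq) + Mn²⁺(aq); thus Q = [I⁻(aq)]^2·[Mn²⁺(aq)].
Solving for the unknown gives log [I⁻(aq)] = −3.974, so [I⁻(aq)] ≈ 0.00011 M.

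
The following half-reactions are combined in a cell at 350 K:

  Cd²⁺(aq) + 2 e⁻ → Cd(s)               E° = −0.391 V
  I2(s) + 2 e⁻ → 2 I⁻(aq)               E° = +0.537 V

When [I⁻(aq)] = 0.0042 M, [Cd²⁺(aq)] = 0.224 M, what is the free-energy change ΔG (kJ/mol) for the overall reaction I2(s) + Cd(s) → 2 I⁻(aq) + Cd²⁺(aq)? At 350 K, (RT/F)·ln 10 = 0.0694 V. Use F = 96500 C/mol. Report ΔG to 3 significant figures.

−215 kJ/mol

The standard cell potential is +0.537 − (−0.391) = +0.928 V, with n = 2 electrons in the balanced equation.
Q = [I⁻(aq)]^2·[Cd²⁺(aq)] = 3.95×10^−6, so log Q = −5.403 and E = +0.928 − (0.0694/2)(−5.403) = +1.1155 V.
ΔG = −nFE = −(2)(96500)(+1.1155) J/mol = −215 kJ/mol.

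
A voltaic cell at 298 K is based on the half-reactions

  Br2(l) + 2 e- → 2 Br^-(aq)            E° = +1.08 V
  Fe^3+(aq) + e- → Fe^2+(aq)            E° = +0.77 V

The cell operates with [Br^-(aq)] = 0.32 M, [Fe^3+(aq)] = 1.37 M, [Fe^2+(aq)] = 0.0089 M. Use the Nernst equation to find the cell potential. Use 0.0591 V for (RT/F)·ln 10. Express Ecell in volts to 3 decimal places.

The Br₂/Br⁻ couple has the more positive E°, so it is the cathode; Fe³⁺/Fe²⁺ is the anode.
E°cell = +1.08 − (+0.77) = +0.31 V, with n = 2 electrons transferred.
For the overall reaction Br2(l) + 2 Fe^2+(aq) → 2 Br^-(aq) + 2 Fe^3+(aq), Q = ([Br^-(aq)]^2·[Fe^3+(aq)]^2) / [Fe^2+(aq)]^2 = 2.43×10^3, giving log Q = 3.385.
E = E° − (0.0591/n)·log Q = +0.31 − (0.0591/2)(3.385) = +0.210 V.

+0.210 V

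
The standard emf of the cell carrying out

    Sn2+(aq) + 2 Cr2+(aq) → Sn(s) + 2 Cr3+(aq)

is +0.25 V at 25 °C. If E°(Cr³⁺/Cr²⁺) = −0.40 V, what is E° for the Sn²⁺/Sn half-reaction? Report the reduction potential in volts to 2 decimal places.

In the reaction as written the Sn²⁺/Sn couple is reduced (cathode) and Cr³⁺/Cr²⁺ is oxidized (anode), so E°cell = E°(Sn²⁺/Sn) − E°(Cr³⁺/Cr²⁺).
E°(Sn²⁺/Sn) = E°cell + E°(anode) = +0.25 + (−0.40) = −0.15 V.

−0.15 V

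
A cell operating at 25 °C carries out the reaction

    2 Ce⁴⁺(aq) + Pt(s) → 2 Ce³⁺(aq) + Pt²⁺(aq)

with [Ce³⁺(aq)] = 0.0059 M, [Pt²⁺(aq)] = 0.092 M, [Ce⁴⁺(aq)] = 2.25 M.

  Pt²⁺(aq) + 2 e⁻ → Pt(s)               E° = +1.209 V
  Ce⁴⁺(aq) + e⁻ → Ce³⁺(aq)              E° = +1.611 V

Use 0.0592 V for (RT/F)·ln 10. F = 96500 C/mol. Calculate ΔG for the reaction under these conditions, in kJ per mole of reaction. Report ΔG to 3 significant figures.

The standard cell potential is +1.611 − (+1.209) = +0.402 V, with n = 2 electrons in the balanced equation.
Here Q = ([Ce³⁺(aq)]^2·[Pt²⁺(aq)]) / [Ce⁴⁺(aq)]^2 = 6.33×10^−7 (log Q = −6.199), giving E = +0.402 − (0.0592/2)·(−6.199) = +0.5855 V.
Then ΔG = −nFE = −2 × 96500 × +0.5855 J/mol = −113 kJ/mol.

−113 kJ/mol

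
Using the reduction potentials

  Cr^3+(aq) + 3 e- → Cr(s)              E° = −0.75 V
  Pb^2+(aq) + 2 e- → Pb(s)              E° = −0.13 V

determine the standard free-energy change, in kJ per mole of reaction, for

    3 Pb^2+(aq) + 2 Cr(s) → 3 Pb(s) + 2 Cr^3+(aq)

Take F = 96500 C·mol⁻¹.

−359 kJ/mol

In the reaction as written Pb^2+(aq) is reduced, so the Pb²⁺/Pb couple is the cathode and Cr³⁺/Cr is the anode.
E°cell = −0.13 − (−0.75) = +0.62 V; balancing electrons gives n = 6.
ΔG° = −nFE°cell = −(6)(96500)(+0.62) J/mol = −359 kJ/mol.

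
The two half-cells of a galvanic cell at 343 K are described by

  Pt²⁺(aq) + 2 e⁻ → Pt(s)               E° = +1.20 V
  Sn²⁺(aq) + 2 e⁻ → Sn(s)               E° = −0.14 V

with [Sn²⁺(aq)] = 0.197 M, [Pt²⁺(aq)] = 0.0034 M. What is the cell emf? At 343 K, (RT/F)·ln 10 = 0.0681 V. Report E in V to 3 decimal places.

+1.280 V

The Pt²⁺/Pt couple has the more positive E°, so it is the cathode; Sn²⁺/Sn is the anode.
The standard potential is +1.20 − (−0.14) = +1.34 V and the balanced reaction transfers n = 2 electrons.
Balancing gives Pt²⁺(aq) + Sn(s) → Pt(s) + Sn²⁺(aq); hence Q = [Sn²⁺(aq)] / [Pt²⁺(aq)] = 57.9 (log Q = 1.763).
E = E° − (0.0681/n)·log Q = +1.34 − (0.0681/2)(1.763) = +1.280 V.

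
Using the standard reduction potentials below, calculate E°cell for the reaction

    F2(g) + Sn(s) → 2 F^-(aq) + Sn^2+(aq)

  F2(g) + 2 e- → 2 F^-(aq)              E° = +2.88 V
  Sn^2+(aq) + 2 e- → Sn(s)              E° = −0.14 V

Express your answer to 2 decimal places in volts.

F2(g) gains electrons, so the F₂/F⁻ couple is the cathode; the Sn²⁺/Sn couple is the anode.
E°cell = E°(cathode) − E°(anode) = +2.88 − (−0.14) = +3.02 V.
The positive value indicates the reaction is spontaneous as written.

+3.02 V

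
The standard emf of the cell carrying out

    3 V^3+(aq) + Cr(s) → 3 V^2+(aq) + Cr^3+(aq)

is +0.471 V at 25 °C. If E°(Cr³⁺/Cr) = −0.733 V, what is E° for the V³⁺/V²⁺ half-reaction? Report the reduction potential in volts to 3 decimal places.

−0.262 V

In the reaction as written the V³⁺/V²⁺ couple is reduced (cathode) and Cr³⁺/Cr is oxidized (anode), so E°cell = E°(V³⁺/V²⁺) − E°(Cr³⁺/Cr).
E°(V³⁺/V²⁺) = E°cell + E°(anode) = +0.471 + (−0.733) = −0.262 V.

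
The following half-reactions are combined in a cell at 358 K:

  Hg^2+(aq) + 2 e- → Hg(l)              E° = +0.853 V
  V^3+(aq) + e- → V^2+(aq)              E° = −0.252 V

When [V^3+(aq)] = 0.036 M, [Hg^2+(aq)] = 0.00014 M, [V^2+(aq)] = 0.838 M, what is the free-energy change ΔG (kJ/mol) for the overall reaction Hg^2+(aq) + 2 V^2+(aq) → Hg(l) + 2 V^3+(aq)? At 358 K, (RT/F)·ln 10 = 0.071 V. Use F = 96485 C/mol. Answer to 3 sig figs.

With Hg²⁺/Hg reduced at the cathode, E°cell = +0.853 − (−0.252) = +1.105 V and n = 2.
Q = [V^3+(aq)]^2 / ([Hg^2+(aq)]·[V^2+(aq)]^2) = 13.2, so log Q = 1.120 and E = +1.105 − (0.071/2)(1.120) = +1.0652 V.
Then ΔG = −nFE = −2 × 96485 × +1.0652 J/mol = −206 kJ/mol.

−206 kJ/mol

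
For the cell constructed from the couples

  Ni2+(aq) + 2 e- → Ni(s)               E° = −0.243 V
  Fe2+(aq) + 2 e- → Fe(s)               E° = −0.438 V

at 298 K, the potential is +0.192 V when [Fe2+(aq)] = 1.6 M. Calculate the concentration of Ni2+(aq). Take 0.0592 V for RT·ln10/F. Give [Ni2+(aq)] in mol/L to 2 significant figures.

1.3 M

With Ni²⁺/Ni at the cathode and Fe²⁺/Fe at the anode, E°cell = −0.243 − (−0.438) = +0.195 V (n = 2).
From the Nernst equation, log Q = n(E° − E)/0.0592 = 2·(+0.195 − (+0.192))/0.0592 = 0.101.
The balanced reaction is Ni2+(aq) + Fe(s) → Ni(s) + Fe2+(aq), so Q = [Fe2+(aq)] / [Ni2+(aq)].
Substituting the known concentrations and solving, log [Ni2+(aq)] = 0.103 and [Ni2+(aq)] = 1.3 M.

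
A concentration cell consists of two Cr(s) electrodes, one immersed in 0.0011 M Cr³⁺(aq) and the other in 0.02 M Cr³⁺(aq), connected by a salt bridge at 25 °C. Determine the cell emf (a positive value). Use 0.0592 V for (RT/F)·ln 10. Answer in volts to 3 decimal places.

0.025 V

For a concentration cell E°cell = 0, since both electrodes use the same couple.
The compartment with the higher Cr³⁺(aq) concentration (0.02 M) acts as the cathode; ions are reduced there and produced at the dilute (0.0011 M) anode.
With n = 3, Ecell = −(0.0592/3)·log([dilute]/[conc]) = −(0.0592/3)·log(0.0011/0.02) = +0.025 V.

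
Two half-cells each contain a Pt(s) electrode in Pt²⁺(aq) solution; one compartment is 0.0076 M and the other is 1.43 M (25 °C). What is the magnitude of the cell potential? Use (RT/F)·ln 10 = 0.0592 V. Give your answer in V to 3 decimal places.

0.067 V

For a concentration cell E°cell = 0, since both electrodes use the same couple.
The compartment with the higher Pt²⁺(aq) concentration (1.43 M) acts as the cathode; ions are reduced there and produced at the dilute (0.0076 M) anode.
With n = 2, Ecell = −(0.0592/2)·log([dilute]/[conc]) = −(0.0592/2)·log(0.0076/1.43) = +0.067 V.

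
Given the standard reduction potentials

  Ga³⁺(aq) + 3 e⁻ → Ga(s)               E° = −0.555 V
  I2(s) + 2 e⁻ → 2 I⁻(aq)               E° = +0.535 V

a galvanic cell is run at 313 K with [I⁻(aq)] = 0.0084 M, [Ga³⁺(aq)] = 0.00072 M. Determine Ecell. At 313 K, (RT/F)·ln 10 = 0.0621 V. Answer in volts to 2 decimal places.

+1.28 V

I₂/I⁻ is reduced (cathode, E° = +0.535 V) and Ga³⁺/Ga is oxidized (anode).
E°cell = +0.535 − (−0.555) = +1.090 V, with n = 6 electrons transferred.
Balancing gives 3 I2(s) + 2 Ga(s) → 6 I⁻(aq) + 2 Ga³⁺(aq); hence Q = [I⁻(aq)]^6·[Ga³⁺(aq)]^2 = 1.82×10^−19 (log Q = −18.740).
By the Nernst equation, E = +1.090 − (0.0621/6)·(−18.740) = +1.28 V.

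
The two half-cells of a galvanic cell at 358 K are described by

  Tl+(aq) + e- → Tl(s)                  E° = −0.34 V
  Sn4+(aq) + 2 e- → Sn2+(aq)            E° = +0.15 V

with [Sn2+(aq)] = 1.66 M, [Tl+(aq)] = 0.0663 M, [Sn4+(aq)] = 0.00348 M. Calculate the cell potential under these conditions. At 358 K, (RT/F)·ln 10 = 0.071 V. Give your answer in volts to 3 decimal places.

Sn⁴⁺/Sn²⁺ is reduced (cathode, E° = +0.15 V) and Tl⁺/Tl is oxidized (anode).
E°cell = +0.15 − (−0.34) = +0.49 V, with n = 2 electrons transferred.
The balanced reaction is Sn4+(aq) + 2 Tl(s) → Sn2+(aq) + 2 Tl+(aq), so Q = ([Sn2+(aq)]·[Tl+(aq)]^2) / [Sn4+(aq)] = 2.1 and log Q = 0.322.
E = E° − (0.071/n)·log Q = +0.49 − (0.071/2)(0.322) = +0.479 V.

+0.479 V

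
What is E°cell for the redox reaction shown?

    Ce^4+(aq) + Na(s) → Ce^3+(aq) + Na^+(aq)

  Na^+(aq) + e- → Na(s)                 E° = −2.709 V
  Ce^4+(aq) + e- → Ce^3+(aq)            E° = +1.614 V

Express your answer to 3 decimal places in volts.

+4.323 V

In the reaction as written, Ce^4+(aq) is reduced (cathode) and Na^+(aq) is produced by oxidation at the anode.
E°cell = E°(cathode) − E°(anode) = +1.614 − (−2.709) = +4.323 V.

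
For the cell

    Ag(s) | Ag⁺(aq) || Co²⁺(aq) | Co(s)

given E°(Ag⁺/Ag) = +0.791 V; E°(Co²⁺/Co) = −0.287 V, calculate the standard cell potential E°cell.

−1.078 V

By convention the left-hand electrode in cell notation is the anode (oxidation) and the right-hand electrode is the cathode (reduction).
E°cell = E°(right) − E°(left) = −0.287 − (+0.791) = −1.078 V.
The negative sign shows that, as written, the cell would require an external voltage to drive the reaction.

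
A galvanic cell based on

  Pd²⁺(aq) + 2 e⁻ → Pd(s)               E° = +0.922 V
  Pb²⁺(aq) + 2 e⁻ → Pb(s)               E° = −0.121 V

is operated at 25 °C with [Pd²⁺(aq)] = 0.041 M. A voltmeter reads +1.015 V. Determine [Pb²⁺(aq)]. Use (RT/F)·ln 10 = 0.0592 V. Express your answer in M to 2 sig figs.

0.36 M

Pd²⁺/Pd is the cathode (higher E°); E°cell = +0.922 − (−0.121) = +1.043 V with n = 2.
From the Nernst equation, log Q = n(E° − E)/0.0592 = 2·(+1.043 − (+1.015))/0.0592 = 0.946.
For Pd²⁺(aq) + Pb(s) → Pd(s) + Pb²⁺(aq), the reaction quotient is Q = [Pb²⁺(aq)] / [Pd²⁺(aq)].
Substituting the known concentrations and solving, log [Pb²⁺(aq)] = −0.441 and [Pb²⁺(aq)] = 0.36 M.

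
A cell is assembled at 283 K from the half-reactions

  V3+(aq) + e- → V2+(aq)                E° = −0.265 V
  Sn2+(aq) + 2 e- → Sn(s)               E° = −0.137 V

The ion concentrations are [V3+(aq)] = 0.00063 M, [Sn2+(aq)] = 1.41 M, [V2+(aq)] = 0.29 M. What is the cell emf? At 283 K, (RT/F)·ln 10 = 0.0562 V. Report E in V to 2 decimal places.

+0.28 V

Since E°(Sn²⁺/Sn) > E°(V³⁺/V²⁺), Sn²⁺/Sn serves as the cathode.
The standard potential is −0.137 − (−0.265) = +0.128 V and the balanced reaction transfers n = 2 electrons.
Balancing gives Sn2+(aq) + 2 V2+(aq) → Sn(s) + 2 V3+(aq); hence Q = [V3+(aq)]^2 / ([Sn2+(aq)]·[V2+(aq)]^2) = 3.35×10^−6 (log Q = −5.475).
E = E° − (0.0562/n)·log Q = +0.128 − (0.0562/2)(−5.475) = +0.28 V.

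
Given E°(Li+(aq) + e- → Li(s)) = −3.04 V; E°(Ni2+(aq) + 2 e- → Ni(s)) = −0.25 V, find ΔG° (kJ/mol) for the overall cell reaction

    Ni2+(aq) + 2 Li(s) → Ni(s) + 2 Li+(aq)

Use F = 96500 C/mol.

In the reaction as written Ni2+(aq) is reduced, so the Ni²⁺/Ni couple is the cathode and Li⁺/Li is the anode.
E°cell = −0.25 − (−3.04) = +2.79 V; balancing electrons gives n = 2.
ΔG° = −nFE°cell = −(2)(96500)(+2.79) J/mol = −538 kJ/mol.

−538 kJ/mol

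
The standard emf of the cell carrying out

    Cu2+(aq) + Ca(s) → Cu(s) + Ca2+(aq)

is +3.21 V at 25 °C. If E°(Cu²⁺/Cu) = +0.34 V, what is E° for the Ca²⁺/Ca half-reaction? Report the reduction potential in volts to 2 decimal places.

In the reaction as written the Cu²⁺/Cu couple is reduced (cathode) and Ca²⁺/Ca is oxidized (anode), so E°cell = E°(Cu²⁺/Cu) − E°(Ca²⁺/Ca).
E°(Ca²⁺/Ca) = E°(cathode) − E°cell = +0.34 − (+3.21) = −2.87 V.

−2.87 V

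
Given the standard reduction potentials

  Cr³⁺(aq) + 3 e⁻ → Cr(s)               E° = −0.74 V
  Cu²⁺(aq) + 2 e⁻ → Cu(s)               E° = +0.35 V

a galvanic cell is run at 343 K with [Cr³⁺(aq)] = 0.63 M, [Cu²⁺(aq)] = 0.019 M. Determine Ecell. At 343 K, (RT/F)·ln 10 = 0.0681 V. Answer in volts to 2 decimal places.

Since E°(Cu²⁺/Cu) > E°(Cr³⁺/Cr), Cu²⁺/Cu serves as the cathode.
E°cell = E°cat − E°an = +0.35 − (−0.74) = +1.09 V; n = 6.
For the overall reaction 3 Cu²⁺(aq) + 2 Cr(s) → 3 Cu(s) + 2 Cr³⁺(aq), Q = [Cr³⁺(aq)]^2 / [Cu²⁺(aq)]^3 = 5.79×10^4, giving log Q = 4.762.
E = E° − (0.0681/n)·log Q = +1.09 − (0.0681/6)(4.762) = +1.04 V.

+1.04 V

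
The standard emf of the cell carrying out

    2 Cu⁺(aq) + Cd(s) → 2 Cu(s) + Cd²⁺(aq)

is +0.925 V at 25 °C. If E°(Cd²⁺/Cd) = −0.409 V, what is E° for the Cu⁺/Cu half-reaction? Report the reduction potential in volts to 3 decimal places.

In the reaction as written the Cu⁺/Cu couple is reduced (cathode) and Cd²⁺/Cd is oxidized (anode), so E°cell = E°(Cu⁺/Cu) − E°(Cd²⁺/Cd).
E°(Cu⁺/Cu) = E°cell + E°(anode) = +0.925 + (−0.409) = +0.516 V.

+0.516 V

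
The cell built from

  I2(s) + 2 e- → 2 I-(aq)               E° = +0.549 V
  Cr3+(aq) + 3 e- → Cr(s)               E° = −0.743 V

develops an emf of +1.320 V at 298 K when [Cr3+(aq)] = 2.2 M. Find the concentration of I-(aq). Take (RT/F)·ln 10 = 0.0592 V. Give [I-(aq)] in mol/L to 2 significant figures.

0.26 M

The I₂/I⁻ couple has the larger reduction potential, so it is the cathode: E°cell = +0.549 − (−0.743) = +1.292 V and n = 6.
From the Nernst equation, log Q = n(E° − E)/0.0592 = 6·(+1.292 − (+1.320))/0.0592 = −2.838.
Balancing electrons gives 3 I2(s) + 2 Cr(s) → 6 I-(aq) + 2 Cr3+(aq); thus Q = [I-(aq)]^6·[Cr3+(aq)]^2.
Solving for the unknown gives log [I-(aq)] = −0.587, so [I-(aq)] ≈ 0.26 M.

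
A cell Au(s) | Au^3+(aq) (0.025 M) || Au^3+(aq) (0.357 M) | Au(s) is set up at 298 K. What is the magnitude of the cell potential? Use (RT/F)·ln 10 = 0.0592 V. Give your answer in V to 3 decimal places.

For a concentration cell E°cell = 0, since both electrodes use the same couple.
The compartment with the higher Au^3+(aq) concentration (0.357 M) acts as the cathode; ions are reduced there and produced at the dilute (0.025 M) anode.
With n = 3, Ecell = −(0.0592/3)·log([dilute]/[conc]) = −(0.0592/3)·log(0.025/0.357) = +0.023 V.

0.023 V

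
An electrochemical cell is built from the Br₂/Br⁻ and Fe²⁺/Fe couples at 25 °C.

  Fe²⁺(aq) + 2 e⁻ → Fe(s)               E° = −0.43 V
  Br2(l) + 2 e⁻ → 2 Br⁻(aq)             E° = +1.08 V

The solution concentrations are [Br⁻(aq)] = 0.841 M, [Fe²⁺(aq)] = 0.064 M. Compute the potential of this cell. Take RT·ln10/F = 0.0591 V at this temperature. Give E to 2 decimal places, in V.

Br₂/Br⁻ is reduced (cathode, E° = +1.08 V) and Fe²⁺/Fe is oxidized (anode).
E°cell = E°cat − E°an = +1.08 − (−0.43) = +1.51 V; n = 2.
The balanced reaction is Br2(l) + Fe(s) → 2 Br⁻(aq) + Fe²⁺(aq), so Q = [Br⁻(aq)]^2·[Fe²⁺(aq)] = 0.0453 and log Q = −1.344.
Applying E = E° − (RT ln10/nF)·log Q gives +1.51 − (0.0591/2)(−1.344) = +1.55 V.

+1.55 V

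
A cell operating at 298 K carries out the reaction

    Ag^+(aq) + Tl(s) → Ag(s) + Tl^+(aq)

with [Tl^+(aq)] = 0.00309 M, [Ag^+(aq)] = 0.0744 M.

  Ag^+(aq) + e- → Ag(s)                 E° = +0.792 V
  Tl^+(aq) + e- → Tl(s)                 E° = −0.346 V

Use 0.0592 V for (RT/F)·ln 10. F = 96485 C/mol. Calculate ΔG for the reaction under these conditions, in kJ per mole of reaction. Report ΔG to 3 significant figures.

E°cell = +0.792 − (−0.346) = +1.138 V; the balanced reaction transfers n = 1 electron.
Here Q = [Tl^+(aq)] / [Ag^+(aq)] = 0.0415 (log Q = −1.382), giving E = +1.138 − (0.0592/1)·(−1.382) = +1.2198 V.
ΔG = −nFE = −(1)(96485)(+1.2198) J/mol = −118 kJ/mol.

−118 kJ/mol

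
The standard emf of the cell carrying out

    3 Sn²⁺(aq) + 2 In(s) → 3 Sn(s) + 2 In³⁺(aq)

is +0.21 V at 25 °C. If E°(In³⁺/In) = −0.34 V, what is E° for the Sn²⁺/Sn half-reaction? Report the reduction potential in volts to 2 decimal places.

−0.13 V

In the reaction as written the Sn²⁺/Sn couple is reduced (cathode) and In³⁺/In is oxidized (anode), so E°cell = E°(Sn²⁺/Sn) − E°(In³⁺/In).
E°(Sn²⁺/Sn) = E°cell + E°(anode) = +0.21 + (−0.34) = −0.13 V.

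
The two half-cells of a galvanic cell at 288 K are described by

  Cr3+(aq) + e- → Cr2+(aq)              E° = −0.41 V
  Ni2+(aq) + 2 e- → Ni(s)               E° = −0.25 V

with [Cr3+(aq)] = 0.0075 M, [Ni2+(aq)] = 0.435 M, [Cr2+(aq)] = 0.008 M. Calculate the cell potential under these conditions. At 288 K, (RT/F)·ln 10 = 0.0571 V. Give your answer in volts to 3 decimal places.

The Ni²⁺/Ni couple has the more positive E°, so it is the cathode; Cr³⁺/Cr²⁺ is the anode.
E°cell = −0.25 − (−0.41) = +0.16 V, with n = 2 electrons transferred.
The balanced reaction is Ni2+(aq) + 2 Cr2+(aq) → Ni(s) + 2 Cr3+(aq), so Q = [Cr3+(aq)]^2 / ([Ni2+(aq)]·[Cr2+(aq)]^2) = 2.02 and log Q = 0.305.
Applying E = E° − (RT ln10/nF)·log Q gives +0.16 − (0.0571/2)(0.305) = +0.151 V.

+0.151 V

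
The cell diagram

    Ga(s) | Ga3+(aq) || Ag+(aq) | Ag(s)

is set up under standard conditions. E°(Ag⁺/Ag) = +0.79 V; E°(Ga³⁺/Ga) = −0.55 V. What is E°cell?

+1.34 V

By convention the left-hand electrode in cell notation is the anode (oxidation) and the right-hand electrode is the cathode (reduction).
E°cell = E°(right) − E°(left) = +0.79 − (−0.55) = +1.34 V.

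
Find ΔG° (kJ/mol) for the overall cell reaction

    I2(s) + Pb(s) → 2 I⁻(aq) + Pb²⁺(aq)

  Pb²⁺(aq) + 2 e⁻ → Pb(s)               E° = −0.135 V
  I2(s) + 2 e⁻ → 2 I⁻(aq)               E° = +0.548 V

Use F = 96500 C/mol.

In the reaction as written I2(s) is reduced, so the I₂/I⁻ couple is the cathode and Pb²⁺/Pb is the anode.
E°cell = +0.548 − (−0.135) = +0.683 V; balancing electrons gives n = 2.
ΔG° = −nFE°cell = −(2)(96500)(+0.683) J/mol = −132 kJ/mol.

−132 kJ/mol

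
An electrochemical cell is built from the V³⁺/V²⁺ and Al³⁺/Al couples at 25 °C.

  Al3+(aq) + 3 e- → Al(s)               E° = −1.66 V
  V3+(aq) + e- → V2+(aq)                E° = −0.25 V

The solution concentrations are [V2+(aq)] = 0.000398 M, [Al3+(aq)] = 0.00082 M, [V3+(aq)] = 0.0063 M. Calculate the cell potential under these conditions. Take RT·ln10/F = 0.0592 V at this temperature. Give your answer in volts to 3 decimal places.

+1.542 V

The V³⁺/V²⁺ couple has the more positive E°, so it is the cathode; Al³⁺/Al is the anode.
E°cell = E°cat − E°an = −0.25 − (−1.66) = +1.41 V; n = 3.
For the overall reaction 3 V3+(aq) + Al(s) → 3 V2+(aq) + Al3+(aq), Q = ([V2+(aq)]^3·[Al3+(aq)]) / [V3+(aq)]^3 = 2.07×10^−7, giving log Q = −6.685.
E = E° − (0.0592/n)·log Q = +1.41 − (0.0592/3)(−6.685) = +1.542 V.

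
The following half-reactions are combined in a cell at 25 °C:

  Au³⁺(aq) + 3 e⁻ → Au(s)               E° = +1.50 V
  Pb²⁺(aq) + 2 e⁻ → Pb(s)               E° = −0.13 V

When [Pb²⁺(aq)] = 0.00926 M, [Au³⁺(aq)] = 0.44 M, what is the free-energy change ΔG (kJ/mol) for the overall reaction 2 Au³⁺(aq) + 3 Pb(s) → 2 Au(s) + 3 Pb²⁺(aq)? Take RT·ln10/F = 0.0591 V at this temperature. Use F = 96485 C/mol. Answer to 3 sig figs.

E°cell = +1.50 − (−0.13) = +1.63 V; the balanced reaction transfers n = 6 electrons.
Q = [Pb²⁺(aq)]^3 / [Au³⁺(aq)]^2 = 4.1×10^−6, so log Q = −5.387 and E = +1.63 − (0.0591/6)(−5.387) = +1.6831 V.
ΔG = −nFE = −(6)(96485)(+1.6831) J/mol = −974 kJ/mol.

−974 kJ/mol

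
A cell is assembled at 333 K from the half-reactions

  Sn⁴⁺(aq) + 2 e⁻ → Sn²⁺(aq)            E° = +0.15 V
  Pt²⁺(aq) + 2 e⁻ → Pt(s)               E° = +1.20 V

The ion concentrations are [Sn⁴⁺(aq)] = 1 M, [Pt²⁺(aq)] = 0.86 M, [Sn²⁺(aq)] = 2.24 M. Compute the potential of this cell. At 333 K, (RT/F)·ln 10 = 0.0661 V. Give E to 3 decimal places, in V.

The Pt²⁺/Pt couple has the more positive E°, so it is the cathode; Sn⁴⁺/Sn²⁺ is the anode.
E°cell = +1.20 − (+0.15) = +1.05 V, with n = 2 electrons transferred.
Balancing gives Pt²⁺(aq) + Sn²⁺(aq) → Pt(s) + Sn⁴⁺(aq); hence Q = [Sn⁴⁺(aq)] / ([Pt²⁺(aq)]·[Sn²⁺(aq)]) = 0.519 (log Q = −0.285).
E = E° − (0.0661/n)·log Q = +1.05 − (0.0661/2)(−0.285) = +1.059 V.

+1.059 V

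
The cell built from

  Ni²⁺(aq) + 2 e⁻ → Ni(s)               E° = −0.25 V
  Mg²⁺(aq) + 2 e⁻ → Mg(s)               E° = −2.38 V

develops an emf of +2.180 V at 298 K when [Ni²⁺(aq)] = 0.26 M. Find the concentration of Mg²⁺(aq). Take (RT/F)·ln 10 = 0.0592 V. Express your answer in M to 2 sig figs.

With Ni²⁺/Ni at the cathode and Mg²⁺/Mg at the anode, E°cell = −0.25 − (−2.38) = +2.13 V (n = 2).
Rearranging E = E° − (0.0592/n)·log Q gives log Q = 2(+2.13 − (+2.180))/0.0592 = −1.689.
The balanced reaction is Ni²⁺(aq) + Mg(s) → Ni(s) + Mg²⁺(aq), so Q = [Mg²⁺(aq)] / [Ni²⁺(aq)].
Solving for the unknown gives log [Mg²⁺(aq)] = −2.274, so [Mg²⁺(aq)] ≈ 0.0053 M.

0.0053 M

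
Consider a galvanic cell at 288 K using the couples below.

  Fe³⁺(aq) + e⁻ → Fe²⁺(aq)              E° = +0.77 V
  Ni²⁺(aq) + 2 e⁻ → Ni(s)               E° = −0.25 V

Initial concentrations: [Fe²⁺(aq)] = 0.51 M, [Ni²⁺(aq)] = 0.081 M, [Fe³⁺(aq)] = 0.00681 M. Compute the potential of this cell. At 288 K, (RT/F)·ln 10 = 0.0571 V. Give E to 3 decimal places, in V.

+0.944 V

Fe³⁺/Fe²⁺ is reduced (cathode, E° = +0.77 V) and Ni²⁺/Ni is oxidized (anode).
E°cell = E°cat − E°an = +0.77 − (−0.25) = +1.02 V; n = 2.
The balanced reaction is 2 Fe³⁺(aq) + Ni(s) → 2 Fe²⁺(aq) + Ni²⁺(aq), so Q = ([Fe²⁺(aq)]^2·[Ni²⁺(aq)]) / [Fe³⁺(aq)]^2 = 454 and log Q = 2.657.
By the Nernst equation, E = +1.02 − (0.0571/2)·(2.657) = +0.944 V.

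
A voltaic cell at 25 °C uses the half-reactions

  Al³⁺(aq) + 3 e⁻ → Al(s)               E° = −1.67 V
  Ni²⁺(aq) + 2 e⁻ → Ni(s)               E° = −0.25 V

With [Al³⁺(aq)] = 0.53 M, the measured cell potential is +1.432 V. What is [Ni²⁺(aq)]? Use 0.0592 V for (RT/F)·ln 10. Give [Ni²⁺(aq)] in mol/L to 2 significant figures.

1.7 M

The Ni²⁺/Ni couple has the larger reduction potential, so it is the cathode: E°cell = −0.25 − (−1.67) = +1.42 V and n = 6.
Rearranging E = E° − (0.0592/n)·log Q gives log Q = 6(+1.42 − (+1.432))/0.0592 = −1.216.
Balancing electrons gives 3 Ni²⁺(aq) + 2 Al(s) → 3 Ni(s) + 2 Al³⁺(aq); thus Q = [Al³⁺(aq)]^2 / [Ni²⁺(aq)]^3.
Substituting the known concentrations and solving, log [Ni²⁺(aq)] = 0.222 and [Ni²⁺(aq)] = 1.7 M.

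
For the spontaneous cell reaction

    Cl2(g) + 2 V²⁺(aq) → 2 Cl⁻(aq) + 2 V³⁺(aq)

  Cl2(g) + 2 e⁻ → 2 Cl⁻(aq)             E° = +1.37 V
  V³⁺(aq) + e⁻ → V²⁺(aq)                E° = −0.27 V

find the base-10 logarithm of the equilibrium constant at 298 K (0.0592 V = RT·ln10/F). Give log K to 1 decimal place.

log K = 55.4

The Cl₂/Cl⁻ couple is reduced (cathode); E°cell = +1.37 − (−0.27) = +1.64 V with n = 2.
At equilibrium E = 0, so log K = nE°cell / 0.0592 = (2)(+1.64) / 0.0592 = 55.4.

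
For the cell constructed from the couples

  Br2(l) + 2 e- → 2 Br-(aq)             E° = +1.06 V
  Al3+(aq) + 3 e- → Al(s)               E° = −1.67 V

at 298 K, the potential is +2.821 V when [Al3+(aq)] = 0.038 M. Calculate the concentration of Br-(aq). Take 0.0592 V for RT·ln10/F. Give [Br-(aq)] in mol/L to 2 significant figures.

0.086 M

With Br₂/Br⁻ at the cathode and Al³⁺/Al at the anode, E°cell = +1.06 − (−1.67) = +2.73 V (n = 6).
From the Nernst equation, log Q = n(E° − E)/0.0592 = 6·(+2.73 − (+2.821))/0.0592 = −9.223.
For 3 Br2(l) + 2 Al(s) → 6 Br-(aq) + 2 Al3+(aq), the reaction quotient is Q = [Br-(aq)]^6·[Al3+(aq)]^2.
Solving for the unknown gives log [Br-(aq)] = −1.064, so [Br-(aq)] ≈ 0.086 M.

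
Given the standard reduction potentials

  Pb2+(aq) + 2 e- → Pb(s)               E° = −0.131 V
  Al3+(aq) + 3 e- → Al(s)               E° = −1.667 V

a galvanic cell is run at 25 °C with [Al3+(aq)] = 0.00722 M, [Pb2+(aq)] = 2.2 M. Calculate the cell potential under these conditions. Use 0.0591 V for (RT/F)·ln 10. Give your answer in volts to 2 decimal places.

+1.59 V

The Pb²⁺/Pb couple has the more positive E°, so it is the cathode; Al³⁺/Al is the anode.
E°cell = −0.131 − (−1.667) = +1.536 V, with n = 6 electrons transferred.
Balancing gives 3 Pb2+(aq) + 2 Al(s) → 3 Pb(s) + 2 Al3+(aq); hence Q = [Al3+(aq)]^2 / [Pb2+(aq)]^3 = 4.9×10^−6 (log Q = −5.310).
E = E° − (0.0591/n)·log Q = +1.536 − (0.0591/6)(−5.310) = +1.59 V.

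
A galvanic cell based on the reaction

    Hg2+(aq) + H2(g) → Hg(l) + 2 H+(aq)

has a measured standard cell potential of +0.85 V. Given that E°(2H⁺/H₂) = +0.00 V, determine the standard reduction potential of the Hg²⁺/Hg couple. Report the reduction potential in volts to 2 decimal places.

In the reaction as written the Hg²⁺/Hg couple is reduced (cathode) and 2H⁺/H₂ is oxidized (anode), so E°cell = E°(Hg²⁺/Hg) − E°(2H⁺/H₂).
E°(Hg²⁺/Hg) = E°cell + E°(anode) = +0.85 + (+0.00) = +0.85 V.

+0.85 V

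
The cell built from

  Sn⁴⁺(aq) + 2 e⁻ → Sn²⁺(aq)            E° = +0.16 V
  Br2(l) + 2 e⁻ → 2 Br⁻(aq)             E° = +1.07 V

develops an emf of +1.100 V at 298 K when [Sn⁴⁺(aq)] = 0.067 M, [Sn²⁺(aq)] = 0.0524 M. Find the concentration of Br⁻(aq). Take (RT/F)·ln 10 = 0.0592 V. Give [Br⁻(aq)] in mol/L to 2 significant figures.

0.00055 M

Br₂/Br⁻ is the cathode (higher E°); E°cell = +1.07 − (+0.16) = +0.91 V with n = 2.
Rearranging E = E° − (0.0592/n)·log Q gives log Q = 2(+0.91 − (+1.100))/0.0592 = −6.419.
For Br2(l) + Sn²⁺(aq) → 2 Br⁻(aq) + Sn⁴⁺(aq), the reaction quotient is Q = ([Br⁻(aq)]^2·[Sn⁴⁺(aq)]) / [Sn²⁺(aq)].
Isolating [Br⁻(aq)] in Q = 10^{−6.419} yields log [Br⁻(aq)] = −3.263, i.e. 0.00055 M.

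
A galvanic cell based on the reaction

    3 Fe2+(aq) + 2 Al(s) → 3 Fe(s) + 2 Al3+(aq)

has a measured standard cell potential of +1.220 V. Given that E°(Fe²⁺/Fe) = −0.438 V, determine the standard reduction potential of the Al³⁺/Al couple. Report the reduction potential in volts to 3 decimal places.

−1.658 V

In the reaction as written the Fe²⁺/Fe couple is reduced (cathode) and Al³⁺/Al is oxidized (anode), so E°cell = E°(Fe²⁺/Fe) − E°(Al³⁺/Al).
E°(Al³⁺/Al) = E°(cathode) − E°cell = −0.438 − (+1.220) = −1.658 V.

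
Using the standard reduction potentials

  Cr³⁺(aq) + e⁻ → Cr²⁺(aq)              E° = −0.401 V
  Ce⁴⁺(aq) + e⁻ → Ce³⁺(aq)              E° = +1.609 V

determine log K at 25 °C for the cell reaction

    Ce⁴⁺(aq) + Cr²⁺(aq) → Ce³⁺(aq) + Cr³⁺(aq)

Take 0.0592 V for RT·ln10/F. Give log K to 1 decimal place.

log K = 34.0

The Ce⁴⁺/Ce³⁺ couple is reduced (cathode); E°cell = +1.609 − (−0.401) = +2.010 V with n = 1.
At equilibrium E = 0, so log K = nE°cell / 0.0592 = (1)(+2.010) / 0.0592 = 34.0.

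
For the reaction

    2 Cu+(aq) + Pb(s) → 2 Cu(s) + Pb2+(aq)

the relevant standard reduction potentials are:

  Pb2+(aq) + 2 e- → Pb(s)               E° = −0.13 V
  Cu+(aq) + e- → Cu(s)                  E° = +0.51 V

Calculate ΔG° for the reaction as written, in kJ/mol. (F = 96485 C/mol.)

−124 kJ/mol

In the reaction as written Cu+(aq) is reduced, so the Cu⁺/Cu couple is the cathode and Pb²⁺/Pb is the anode.
E°cell = +0.51 − (−0.13) = +0.64 V; balancing electrons gives n = 2.
ΔG° = −nFE°cell = −(2)(96485)(+0.64) J/mol = −124 kJ/mol.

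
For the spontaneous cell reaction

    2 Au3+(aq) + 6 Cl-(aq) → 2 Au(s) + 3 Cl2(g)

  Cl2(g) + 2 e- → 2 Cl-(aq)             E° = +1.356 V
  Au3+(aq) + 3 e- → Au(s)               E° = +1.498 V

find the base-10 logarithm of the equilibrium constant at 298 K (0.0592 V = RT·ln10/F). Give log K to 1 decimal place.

The Au³⁺/Au couple is reduced (cathode); E°cell = +1.498 − (+1.356) = +0.142 V with n = 6.
At equilibrium E = 0, so log K = nE°cell / 0.0592 = (6)(+0.142) / 0.0592 = 14.4.

log K = 14.4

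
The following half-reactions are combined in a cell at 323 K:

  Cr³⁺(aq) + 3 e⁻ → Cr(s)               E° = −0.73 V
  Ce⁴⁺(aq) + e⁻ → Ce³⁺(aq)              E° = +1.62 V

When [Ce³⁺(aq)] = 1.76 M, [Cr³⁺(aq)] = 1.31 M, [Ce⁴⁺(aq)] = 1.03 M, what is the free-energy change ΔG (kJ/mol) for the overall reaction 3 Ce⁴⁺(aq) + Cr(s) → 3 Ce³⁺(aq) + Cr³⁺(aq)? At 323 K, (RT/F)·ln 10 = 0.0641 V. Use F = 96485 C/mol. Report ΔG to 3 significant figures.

−675 kJ/mol

The standard cell potential is +1.62 − (−0.73) = +2.35 V, with n = 3 electrons in the balanced equation.
Here Q = ([Ce³⁺(aq)]^3·[Cr³⁺(aq)]) / [Ce⁴⁺(aq)]^3 = 6.54 (log Q = 0.815), giving E = +2.35 − (0.0641/3)·(0.815) = +2.3326 V.
Finally ΔG = −nFE = −(3)(96485 C/mol)(+2.3326 V) = −675 kJ/mol.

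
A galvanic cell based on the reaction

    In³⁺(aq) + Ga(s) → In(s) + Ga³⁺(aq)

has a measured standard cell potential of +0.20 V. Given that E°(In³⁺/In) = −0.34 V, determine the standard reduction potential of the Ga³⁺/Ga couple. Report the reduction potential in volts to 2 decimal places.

In the reaction as written the In³⁺/In couple is reduced (cathode) and Ga³⁺/Ga is oxidized (anode), so E°cell = E°(In³⁺/In) − E°(Ga³⁺/Ga).
E°(Ga³⁺/Ga) = E°(cathode) − E°cell = −0.34 − (+0.20) = −0.54 V.

−0.54 V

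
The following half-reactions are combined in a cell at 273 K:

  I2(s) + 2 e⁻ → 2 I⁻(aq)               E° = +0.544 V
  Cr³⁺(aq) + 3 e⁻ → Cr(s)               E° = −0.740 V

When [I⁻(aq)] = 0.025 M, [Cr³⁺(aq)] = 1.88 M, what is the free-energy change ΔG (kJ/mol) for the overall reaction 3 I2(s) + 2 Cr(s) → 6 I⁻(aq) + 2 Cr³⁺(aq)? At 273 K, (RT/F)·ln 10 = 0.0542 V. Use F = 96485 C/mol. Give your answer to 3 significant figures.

−791 kJ/mol

With I₂/I⁻ reduced at the cathode, E°cell = +0.544 − (−0.740) = +1.284 V and n = 6.
Q = [I⁻(aq)]^6·[Cr³⁺(aq)]^2 = 8.63×10^−10, so log Q = −9.064 and E = +1.284 − (0.0542/6)(−9.064) = +1.3659 V.
ΔG = −nFE = −(6)(96485)(+1.3659) J/mol = −791 kJ/mol.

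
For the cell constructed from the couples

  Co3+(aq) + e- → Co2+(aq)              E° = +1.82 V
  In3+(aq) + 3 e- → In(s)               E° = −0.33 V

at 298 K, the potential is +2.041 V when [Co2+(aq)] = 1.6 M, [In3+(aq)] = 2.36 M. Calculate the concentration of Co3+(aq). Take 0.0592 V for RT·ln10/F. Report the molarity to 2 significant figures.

0.031 M

Co³⁺/Co²⁺ is the cathode (higher E°); E°cell = +1.82 − (−0.33) = +2.15 V with n = 3.
Since E = E° − (0.0592/n)·log Q, log Q = n(E° − E)/0.0592 = 5.524.
The balanced reaction is 3 Co3+(aq) + In(s) → 3 Co2+(aq) + In3+(aq), so Q = ([Co2+(aq)]^3·[In3+(aq)]) / [Co3+(aq)]^3.
Solving for the unknown gives log [Co3+(aq)] = −1.513, so [Co3+(aq)] ≈ 0.031 M.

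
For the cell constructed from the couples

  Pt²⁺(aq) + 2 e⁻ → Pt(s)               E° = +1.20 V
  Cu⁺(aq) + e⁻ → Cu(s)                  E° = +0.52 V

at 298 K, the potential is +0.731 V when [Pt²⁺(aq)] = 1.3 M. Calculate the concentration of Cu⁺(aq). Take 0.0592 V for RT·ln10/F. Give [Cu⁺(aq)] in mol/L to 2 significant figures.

Pt²⁺/Pt is the cathode (higher E°); E°cell = +1.20 − (+0.52) = +0.68 V with n = 2.
From the Nernst equation, log Q = n(E° − E)/0.0592 = 2·(+0.68 − (+0.731))/0.0592 = −1.723.
Balancing electrons gives Pt²⁺(aq) + 2 Cu(s) → Pt(s) + 2 Cu⁺(aq); thus Q = [Cu⁺(aq)]^2 / [Pt²⁺(aq)].
Substituting the known concentrations and solving, log [Cu⁺(aq)] = −0.805 and [Cu⁺(aq)] = 0.16 M.

0.16 M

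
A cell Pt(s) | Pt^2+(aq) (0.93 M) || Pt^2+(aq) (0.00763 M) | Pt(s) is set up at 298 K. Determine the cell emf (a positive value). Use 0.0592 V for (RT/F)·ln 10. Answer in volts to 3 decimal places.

0.062 V

For a concentration cell E°cell = 0, since both electrodes use the same couple.
The compartment with the higher Pt^2+(aq) concentration (0.93 M) acts as the cathode; ions are reduced there and produced at the dilute (0.00763 M) anode.
With n = 2, Ecell = −(0.0592/2)·log([dilute]/[conc]) = −(0.0592/2)·log(0.00763/0.93) = +0.062 V.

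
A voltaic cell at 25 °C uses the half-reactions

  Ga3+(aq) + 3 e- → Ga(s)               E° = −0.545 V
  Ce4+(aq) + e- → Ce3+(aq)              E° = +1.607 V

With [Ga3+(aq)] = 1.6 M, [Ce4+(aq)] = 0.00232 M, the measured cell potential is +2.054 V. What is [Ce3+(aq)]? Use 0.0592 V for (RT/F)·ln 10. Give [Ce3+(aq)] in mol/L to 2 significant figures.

With Ce⁴⁺/Ce³⁺ at the cathode and Ga³⁺/Ga at the anode, E°cell = +1.607 − (−0.545) = +2.152 V (n = 3).
Since E = E° − (0.0592/n)·log Q, log Q = n(E° − E)/0.0592 = 4.966.
The balanced reaction is 3 Ce4+(aq) + Ga(s) → 3 Ce3+(aq) + Ga3+(aq), so Q = ([Ce3+(aq)]^3·[Ga3+(aq)]) / [Ce4+(aq)]^3.
Solving for the unknown gives log [Ce3+(aq)] = −1.047, so [Ce3+(aq)] ≈ 0.090 M.

0.090 M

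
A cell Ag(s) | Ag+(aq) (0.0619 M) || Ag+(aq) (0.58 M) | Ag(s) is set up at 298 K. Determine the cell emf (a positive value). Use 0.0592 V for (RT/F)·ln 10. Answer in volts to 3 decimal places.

For a concentration cell E°cell = 0, since both electrodes use the same couple.
The compartment with the higher Ag+(aq) concentration (0.58 M) acts as the cathode; ions are reduced there and produced at the dilute (0.0619 M) anode.
With n = 1, Ecell = −(0.0592/1)·log([dilute]/[conc]) = −(0.0592/1)·log(0.0619/0.58) = +0.058 V.

0.058 V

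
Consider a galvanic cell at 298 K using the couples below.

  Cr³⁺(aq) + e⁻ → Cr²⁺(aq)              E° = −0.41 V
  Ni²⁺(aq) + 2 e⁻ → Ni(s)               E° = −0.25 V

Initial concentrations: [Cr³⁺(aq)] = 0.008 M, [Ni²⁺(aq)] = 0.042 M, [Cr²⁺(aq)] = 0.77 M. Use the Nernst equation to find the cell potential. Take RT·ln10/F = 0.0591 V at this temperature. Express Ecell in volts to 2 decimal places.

Since E°(Ni²⁺/Ni) > E°(Cr³⁺/Cr²⁺), Ni²⁺/Ni serves as the cathode.
E°cell = −0.25 − (−0.41) = +0.16 V, with n = 2 electrons transferred.
Balancing gives Ni²⁺(aq) + 2 Cr²⁺(aq) → Ni(s) + 2 Cr³⁺(aq); hence Q = [Cr³⁺(aq)]^2 / ([Ni²⁺(aq)]·[Cr²⁺(aq)]^2) = 0.00257 (log Q = −2.590).
By the Nernst equation, E = +0.16 − (0.0591/2)·(−2.590) = +0.24 V.

+0.24 V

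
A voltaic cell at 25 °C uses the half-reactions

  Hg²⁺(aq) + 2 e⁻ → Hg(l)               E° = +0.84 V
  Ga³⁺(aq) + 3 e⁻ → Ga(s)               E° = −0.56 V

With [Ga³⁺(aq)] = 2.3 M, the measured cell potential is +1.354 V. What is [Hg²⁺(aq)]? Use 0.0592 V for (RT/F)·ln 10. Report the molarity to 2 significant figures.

0.049 M

Hg²⁺/Hg is the cathode (higher E°); E°cell = +0.84 − (−0.56) = +1.40 V with n = 6.
Rearranging E = E° − (0.0592/n)·log Q gives log Q = 6(+1.40 − (+1.354))/0.0592 = 4.662.
The balanced reaction is 3 Hg²⁺(aq) + 2 Ga(s) → 3 Hg(l) + 2 Ga³⁺(aq), so Q = [Ga³⁺(aq)]^2 / [Hg²⁺(aq)]^3.
Solving for the unknown gives log [Hg²⁺(aq)] = −1.313, so [Hg²⁺(aq)] ≈ 0.049 M.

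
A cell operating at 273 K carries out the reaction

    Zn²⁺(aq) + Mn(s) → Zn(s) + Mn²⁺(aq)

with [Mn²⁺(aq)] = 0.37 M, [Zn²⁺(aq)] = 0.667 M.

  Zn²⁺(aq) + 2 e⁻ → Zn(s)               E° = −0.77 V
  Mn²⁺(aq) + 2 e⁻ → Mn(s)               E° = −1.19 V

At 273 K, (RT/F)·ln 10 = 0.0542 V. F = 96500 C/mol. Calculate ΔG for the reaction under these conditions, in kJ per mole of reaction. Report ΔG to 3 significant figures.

−82.4 kJ/mol

With Zn²⁺/Zn reduced at the cathode, E°cell = −0.77 − (−1.19) = +0.42 V and n = 2.
Here Q = [Mn²⁺(aq)] / [Zn²⁺(aq)] = 0.555 (log Q = −0.256), giving E = +0.42 − (0.0542/2)·(−0.256) = +0.4269 V.
ΔG = −nFE = −(2)(96500)(+0.4269) J/mol = −82.4 kJ/mol.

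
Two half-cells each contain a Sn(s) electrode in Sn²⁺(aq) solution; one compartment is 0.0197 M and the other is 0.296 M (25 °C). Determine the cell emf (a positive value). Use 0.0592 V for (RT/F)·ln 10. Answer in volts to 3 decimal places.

0.035 V

For a concentration cell E°cell = 0, since both electrodes use the same couple.
The compartment with the higher Sn²⁺(aq) concentration (0.296 M) acts as the cathode; ions are reduced there and produced at the dilute (0.0197 M) anode.
With n = 2, Ecell = −(0.0592/2)·log([dilute]/[conc]) = −(0.0592/2)·log(0.0197/0.296) = +0.035 V.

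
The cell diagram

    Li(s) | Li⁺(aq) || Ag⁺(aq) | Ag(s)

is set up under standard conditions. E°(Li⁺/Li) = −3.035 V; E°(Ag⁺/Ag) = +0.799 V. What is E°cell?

+3.834 V

By convention the left-hand electrode in cell notation is the anode (oxidation) and the right-hand electrode is the cathode (reduction).
E°cell = E°(right) − E°(left) = +0.799 − (−3.035) = +3.834 V.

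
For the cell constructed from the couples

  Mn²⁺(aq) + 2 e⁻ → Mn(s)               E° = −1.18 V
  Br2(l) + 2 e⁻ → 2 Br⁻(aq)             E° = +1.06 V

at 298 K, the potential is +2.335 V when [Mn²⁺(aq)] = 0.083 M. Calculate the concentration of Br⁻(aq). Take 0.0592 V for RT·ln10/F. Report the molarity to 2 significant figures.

0.086 M

With Br₂/Br⁻ at the cathode and Mn²⁺/Mn at the anode, E°cell = +1.06 − (−1.18) = +2.24 V (n = 2).
From the Nernst equation, log Q = n(E° − E)/0.0592 = 2·(+2.24 − (+2.335))/0.0592 = −3.209.
Balancing electrons gives Br2(l) + Mn(s) → 2 Br⁻(aq) + Mn²⁺(aq); thus Q = [Br⁻(aq)]^2·[Mn²⁺(aq)].
Substituting the known concentrations and solving, log [Br⁻(aq)] = −1.064 and [Br⁻(aq)] = 0.086 M.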